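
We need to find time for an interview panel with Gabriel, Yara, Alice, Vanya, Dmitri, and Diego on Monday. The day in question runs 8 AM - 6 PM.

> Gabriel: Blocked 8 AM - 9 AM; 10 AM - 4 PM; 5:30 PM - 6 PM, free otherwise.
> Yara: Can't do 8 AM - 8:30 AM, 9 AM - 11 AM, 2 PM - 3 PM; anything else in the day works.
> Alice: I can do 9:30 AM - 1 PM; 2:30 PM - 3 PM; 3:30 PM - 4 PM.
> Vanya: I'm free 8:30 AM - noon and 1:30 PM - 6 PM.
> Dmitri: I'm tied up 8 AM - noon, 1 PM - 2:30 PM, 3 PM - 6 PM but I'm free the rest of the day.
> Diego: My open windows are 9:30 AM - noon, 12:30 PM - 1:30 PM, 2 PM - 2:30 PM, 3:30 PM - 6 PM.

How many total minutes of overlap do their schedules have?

Gabriel free: 09:00-10:00, 16:00-17:30 (invert busy blocks within the working day).
Yara free: 08:30-09:00, 11:00-14:00, 15:00-18:00 (invert busy blocks within the working day).
Alice free: 09:30-13:00, 14:30-15:00, 15:30-16:00.
Vanya free: 08:30-12:00, 13:30-18:00.
Dmitri free: 12:00-13:00, 14:30-15:00 (invert busy blocks within the working day).
Diego free: 09:30-12:00, 12:30-13:30, 14:00-14:30, 15:30-18:00.
Gabriel ∩ Yara: 16:00-17:30.
Gabriel ∩ Yara ∩ Alice: ∅.
Gabriel ∩ Yara ∩ Alice ∩ Vanya: ∅.
Gabriel ∩ Yara ∩ Alice ∩ Vanya ∩ Dmitri: ∅.
Gabriel ∩ Yara ∩ Alice ∩ Vanya ∩ Dmitri ∩ Diego: ∅.
There is no time when everyone is free.
There is no common window, so the total is 0 minutes.

0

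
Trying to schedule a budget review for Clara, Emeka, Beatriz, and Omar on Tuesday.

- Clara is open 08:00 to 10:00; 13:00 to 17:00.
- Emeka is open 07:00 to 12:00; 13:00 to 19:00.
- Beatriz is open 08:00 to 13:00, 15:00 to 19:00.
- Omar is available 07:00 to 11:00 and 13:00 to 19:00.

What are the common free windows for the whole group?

08:00-10:00, 15:00-17:00

Clara ∩ Emeka: 08:00-10:00, 13:00-17:00.
Clara ∩ Emeka ∩ Beatriz: 08:00-10:00, 15:00-17:00.
Clara ∩ Emeka ∩ Beatriz ∩ Omar: 08:00-10:00, 15:00-17:00.
So the common availability across everyone is 08:00-10:00, 15:00-17:00.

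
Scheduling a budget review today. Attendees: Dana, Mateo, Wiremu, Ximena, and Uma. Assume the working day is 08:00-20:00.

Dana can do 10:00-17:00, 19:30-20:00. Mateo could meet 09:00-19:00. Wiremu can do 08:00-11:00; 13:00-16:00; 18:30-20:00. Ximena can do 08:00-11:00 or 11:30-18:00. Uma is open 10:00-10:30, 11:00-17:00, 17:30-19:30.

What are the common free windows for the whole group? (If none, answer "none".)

10:00-10:30, 13:00-16:00

Dana ∩ Mateo: 10:00-17:00.
Dana ∩ Mateo ∩ Wiremu: 10:00-11:00, 13:00-16:00.
Dana ∩ Mateo ∩ Wiremu ∩ Ximena: 10:00-11:00, 13:00-16:00.
Dana ∩ Mateo ∩ Wiremu ∩ Ximena ∩ Uma: 10:00-10:30, 13:00-16:00.
So the common availability across everyone is 10:00-10:30, 13:00-16:00.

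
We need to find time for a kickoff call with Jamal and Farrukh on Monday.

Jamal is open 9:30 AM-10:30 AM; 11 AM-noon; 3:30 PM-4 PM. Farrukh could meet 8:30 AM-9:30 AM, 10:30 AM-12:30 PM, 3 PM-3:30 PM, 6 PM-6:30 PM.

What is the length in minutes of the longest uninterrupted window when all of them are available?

Jamal ∩ Farrukh: 11:00-12:00.
The longest is 11:00-12:00 at 60 minutes.

60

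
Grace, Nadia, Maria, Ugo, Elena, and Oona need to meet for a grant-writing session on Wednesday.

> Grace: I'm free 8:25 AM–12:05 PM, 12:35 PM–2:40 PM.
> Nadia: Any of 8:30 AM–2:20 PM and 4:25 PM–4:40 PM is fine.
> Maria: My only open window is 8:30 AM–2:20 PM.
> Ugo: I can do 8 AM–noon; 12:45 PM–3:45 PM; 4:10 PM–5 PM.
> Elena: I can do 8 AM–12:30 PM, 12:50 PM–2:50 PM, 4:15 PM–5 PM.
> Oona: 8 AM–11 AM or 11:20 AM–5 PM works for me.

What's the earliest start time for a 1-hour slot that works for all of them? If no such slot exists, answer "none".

08:30

Grace ∩ Nadia: 08:30-12:05, 12:35-14:20.
Grace ∩ Nadia ∩ Maria: 08:30-12:05, 12:35-14:20.
Grace ∩ Nadia ∩ Maria ∩ Ugo: 08:30-12:00, 12:45-14:20.
Grace ∩ Nadia ∩ Maria ∩ Ugo ∩ Elena: 08:30-12:00, 12:50-14:20.
Grace ∩ Nadia ∩ Maria ∩ Ugo ∩ Elena ∩ Oona: 08:30-11:00, 11:20-12:00, 12:50-14:20.
The first common window of at least 60 minutes is 08:30-11:00, so the earliest start is 08:30.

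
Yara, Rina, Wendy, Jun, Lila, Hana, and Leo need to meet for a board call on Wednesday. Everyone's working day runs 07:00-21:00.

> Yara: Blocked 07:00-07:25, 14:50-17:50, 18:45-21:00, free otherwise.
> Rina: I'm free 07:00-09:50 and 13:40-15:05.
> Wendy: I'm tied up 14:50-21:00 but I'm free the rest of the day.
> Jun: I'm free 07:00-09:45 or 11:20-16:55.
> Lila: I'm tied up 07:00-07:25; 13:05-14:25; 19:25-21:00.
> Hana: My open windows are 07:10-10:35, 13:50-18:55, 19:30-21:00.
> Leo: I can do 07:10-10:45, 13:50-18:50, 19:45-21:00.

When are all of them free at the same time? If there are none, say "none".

Yara free: 07:25-14:50, 17:50-18:45 (invert busy blocks within the working day).
Rina free: 07:00-09:50, 13:40-15:05.
Wendy free: 07:00-14:50 (invert busy blocks within the working day).
Jun free: 07:00-09:45, 11:20-16:55.
Lila free: 07:25-13:05, 14:25-19:25 (invert busy blocks within the working day).
Hana free: 07:10-10:35, 13:50-18:55, 19:30-21:00.
Leo free: 07:10-10:45, 13:50-18:50, 19:45-21:00.
Yara ∩ Rina: 07:25-09:50, 13:40-14:50.
Yara ∩ Rina ∩ Wendy: 07:25-09:50, 13:40-14:50.
Yara ∩ Rina ∩ Wendy ∩ Jun: 07:25-09:45, 13:40-14:50.
Yara ∩ Rina ∩ Wendy ∩ Jun ∩ Lila: 07:25-09:45, 14:25-14:50.
Yara ∩ Rina ∩ Wendy ∩ Jun ∩ Lila ∩ Hana: 07:25-09:45, 14:25-14:50.
Yara ∩ Rina ∩ Wendy ∩ Jun ∩ Lila ∩ Hana ∩ Leo: 07:25-09:45, 14:25-14:50.
So the common availability across everyone is 07:25-09:45, 14:25-14:50.

07:25-09:45, 14:25-14:50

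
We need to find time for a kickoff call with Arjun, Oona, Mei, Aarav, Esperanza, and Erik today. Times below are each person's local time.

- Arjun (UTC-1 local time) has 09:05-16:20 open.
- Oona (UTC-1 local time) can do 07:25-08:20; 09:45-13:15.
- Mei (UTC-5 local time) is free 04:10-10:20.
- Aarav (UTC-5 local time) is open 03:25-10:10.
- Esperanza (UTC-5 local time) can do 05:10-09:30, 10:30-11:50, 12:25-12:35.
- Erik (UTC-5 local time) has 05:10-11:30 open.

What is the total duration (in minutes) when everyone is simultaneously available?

210

Arjun in UTC: 10:05-17:20 (add 1h to convert from UTC-1).
Oona in UTC: 08:25-09:20, 10:45-14:15 (add 1h to convert from UTC-1).
Mei in UTC: 09:10-15:20 (add 5h to convert from UTC-5).
Aarav in UTC: 08:25-15:10 (add 5h to convert from UTC-5).
Esperanza in UTC: 10:10-14:30, 15:30-16:50, 17:25-17:35 (add 5h to convert from UTC-5).
Erik in UTC: 10:10-16:30 (add 5h to convert from UTC-5).
Arjun ∩ Oona: 10:45-14:15.
Arjun ∩ Oona ∩ Mei: 10:45-14:15.
Arjun ∩ Oona ∩ Mei ∩ Aarav: 10:45-14:15.
Arjun ∩ Oona ∩ Mei ∩ Aarav ∩ Esperanza: 10:45-14:15.
Arjun ∩ Oona ∩ Mei ∩ Aarav ∩ Esperanza ∩ Erik: 10:45-14:15.
That's a single block of 210 minutes.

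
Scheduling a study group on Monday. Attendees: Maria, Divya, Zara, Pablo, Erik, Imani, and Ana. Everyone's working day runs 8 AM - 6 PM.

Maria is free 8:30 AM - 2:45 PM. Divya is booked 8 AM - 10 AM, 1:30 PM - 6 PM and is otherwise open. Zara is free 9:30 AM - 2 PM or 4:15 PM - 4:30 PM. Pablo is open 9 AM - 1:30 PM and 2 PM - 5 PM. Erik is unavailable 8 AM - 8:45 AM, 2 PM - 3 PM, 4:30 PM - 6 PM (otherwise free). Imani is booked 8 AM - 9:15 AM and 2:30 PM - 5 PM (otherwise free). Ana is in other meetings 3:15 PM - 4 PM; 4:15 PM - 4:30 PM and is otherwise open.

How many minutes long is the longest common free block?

Maria free: 08:30-14:45.
Divya free: 10:00-13:30 (invert busy blocks within the working day).
Zara free: 09:30-14:00, 16:15-16:30.
Pablo free: 09:00-13:30, 14:00-17:00.
Erik free: 08:45-14:00, 15:00-16:30 (invert busy blocks within the working day).
Imani free: 09:15-14:30, 17:00-18:00 (invert busy blocks within the working day).
Ana free: 08:00-15:15, 16:00-16:15, 16:30-18:00 (invert busy blocks within the working day).
Maria ∩ Divya: 10:00-13:30.
Maria ∩ Divya ∩ Zara: 10:00-13:30.
Maria ∩ Divya ∩ Zara ∩ Pablo: 10:00-13:30.
Maria ∩ Divya ∩ Zara ∩ Pablo ∩ Erik: 10:00-13:30.
Maria ∩ Divya ∩ Zara ∩ Pablo ∩ Erik ∩ Imani: 10:00-13:30.
Maria ∩ Divya ∩ Zara ∩ Pablo ∩ Erik ∩ Imani ∩ Ana: 10:00-13:30.
Those are the intersection windows.
The longest is 10:00-13:30 at 210 minutes.

210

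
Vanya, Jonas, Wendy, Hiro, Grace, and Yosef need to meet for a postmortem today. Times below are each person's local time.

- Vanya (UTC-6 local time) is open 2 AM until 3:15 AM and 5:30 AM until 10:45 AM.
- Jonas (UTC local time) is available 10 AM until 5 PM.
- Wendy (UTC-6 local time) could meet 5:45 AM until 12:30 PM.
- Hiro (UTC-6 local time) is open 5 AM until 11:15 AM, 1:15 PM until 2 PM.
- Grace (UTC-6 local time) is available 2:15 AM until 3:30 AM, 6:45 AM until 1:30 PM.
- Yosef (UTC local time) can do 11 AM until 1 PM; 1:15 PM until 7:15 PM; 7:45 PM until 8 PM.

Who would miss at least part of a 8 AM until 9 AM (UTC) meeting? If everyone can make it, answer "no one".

Vanya in UTC: 08:00-09:15, 11:30-16:45 (add 6h to convert from UTC-6).
Jonas in UTC: 10:00-17:00.
Wendy in UTC: 11:45-18:30 (add 6h to convert from UTC-6).
Hiro in UTC: 11:00-17:15, 19:15-20:00 (add 6h to convert from UTC-6).
Grace in UTC: 08:15-09:30, 12:45-19:30 (add 6h to convert from UTC-6).
Yosef in UTC: 11:00-13:00, 13:15-19:15, 19:45-20:00.
Vanya: free for 08:00-09:00. Jonas: not fully free for 08:00-09:00. Wendy: not fully free for 08:00-09:00. Hiro: not fully free for 08:00-09:00. Grace: not fully free for 08:00-09:00. Yosef: not fully free for 08:00-09:00.

Grace, Hiro, Jonas, Wendy, Yosef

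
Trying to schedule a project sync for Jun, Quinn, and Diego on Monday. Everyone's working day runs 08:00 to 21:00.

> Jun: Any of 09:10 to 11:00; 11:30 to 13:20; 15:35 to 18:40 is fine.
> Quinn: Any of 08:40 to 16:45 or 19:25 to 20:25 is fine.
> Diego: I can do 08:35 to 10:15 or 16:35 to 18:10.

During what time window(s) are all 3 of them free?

Jun ∩ Quinn: 09:10-11:00, 11:30-13:20, 15:35-16:45.
Jun ∩ Quinn ∩ Diego: 09:10-10:15, 16:35-16:45.
Those are the intersection windows.

09:10-10:15, 16:35-16:45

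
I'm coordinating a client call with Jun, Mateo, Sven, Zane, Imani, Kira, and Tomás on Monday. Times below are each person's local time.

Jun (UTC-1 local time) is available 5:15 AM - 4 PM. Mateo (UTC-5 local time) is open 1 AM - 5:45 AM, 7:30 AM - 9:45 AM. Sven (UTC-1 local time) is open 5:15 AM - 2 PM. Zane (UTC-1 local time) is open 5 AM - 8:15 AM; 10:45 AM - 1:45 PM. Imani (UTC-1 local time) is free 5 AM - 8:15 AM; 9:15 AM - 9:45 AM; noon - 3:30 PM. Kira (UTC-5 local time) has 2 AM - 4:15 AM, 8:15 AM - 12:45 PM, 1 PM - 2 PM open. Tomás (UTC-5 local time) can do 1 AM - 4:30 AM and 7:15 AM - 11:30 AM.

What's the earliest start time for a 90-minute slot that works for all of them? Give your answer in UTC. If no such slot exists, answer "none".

Jun in UTC: 06:15-17:00 (add 1h to convert from UTC-1).
Mateo in UTC: 06:00-10:45, 12:30-14:45 (add 5h to convert from UTC-5).
Sven in UTC: 06:15-15:00 (add 1h to convert from UTC-1).
Zane in UTC: 06:00-09:15, 11:45-14:45 (add 1h to convert from UTC-1).
Imani in UTC: 06:00-09:15, 10:15-10:45, 13:00-16:30 (add 1h to convert from UTC-1).
Kira in UTC: 07:00-09:15, 13:15-17:45, 18:00-19:00 (add 5h to convert from UTC-5).
Tomás in UTC: 06:00-09:30, 12:15-16:30 (add 5h to convert from UTC-5).
Jun ∩ Mateo: 06:15-10:45, 12:30-14:45.
Jun ∩ Mateo ∩ Sven: 06:15-10:45, 12:30-14:45.
Jun ∩ Mateo ∩ Sven ∩ Zane: 06:15-09:15, 12:30-14:45.
Jun ∩ Mateo ∩ Sven ∩ Zane ∩ Imani: 06:15-09:15, 13:00-14:45.
Jun ∩ Mateo ∩ Sven ∩ Zane ∩ Imani ∩ Kira: 07:00-09:15, 13:15-14:45.
Jun ∩ Mateo ∩ Sven ∩ Zane ∩ Imani ∩ Kira ∩ Tomás: 07:00-09:15, 13:15-14:45.
The first common window of at least 90 minutes is 07:00-09:15, so the earliest start is 07:00.

07:00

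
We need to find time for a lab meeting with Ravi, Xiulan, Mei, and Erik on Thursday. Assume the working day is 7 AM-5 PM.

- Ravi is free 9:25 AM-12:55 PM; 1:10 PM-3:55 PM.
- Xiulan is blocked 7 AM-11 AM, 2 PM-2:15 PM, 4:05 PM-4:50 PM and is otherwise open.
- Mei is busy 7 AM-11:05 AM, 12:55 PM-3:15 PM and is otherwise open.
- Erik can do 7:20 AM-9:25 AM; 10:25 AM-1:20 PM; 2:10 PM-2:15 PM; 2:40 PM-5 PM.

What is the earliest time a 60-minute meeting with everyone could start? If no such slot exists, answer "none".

Ravi free: 09:25-12:55, 13:10-15:55.
Xiulan free: 11:00-14:00, 14:15-16:05, 16:50-17:00 (invert busy blocks within the working day).
Mei free: 11:05-12:55, 15:15-17:00 (invert busy blocks within the working day).
Erik free: 07:20-09:25, 10:25-13:20, 14:10-14:15, 14:40-17:00.
Ravi ∩ Xiulan: 11:00-12:55, 13:10-14:00, 14:15-15:55.
Ravi ∩ Xiulan ∩ Mei: 11:05-12:55, 15:15-15:55.
Ravi ∩ Xiulan ∩ Mei ∩ Erik: 11:05-12:55, 15:15-15:55.
Those are the intersection windows.
The first common window of at least 60 minutes is 11:05-12:55, so the earliest start is 11:05.

11:05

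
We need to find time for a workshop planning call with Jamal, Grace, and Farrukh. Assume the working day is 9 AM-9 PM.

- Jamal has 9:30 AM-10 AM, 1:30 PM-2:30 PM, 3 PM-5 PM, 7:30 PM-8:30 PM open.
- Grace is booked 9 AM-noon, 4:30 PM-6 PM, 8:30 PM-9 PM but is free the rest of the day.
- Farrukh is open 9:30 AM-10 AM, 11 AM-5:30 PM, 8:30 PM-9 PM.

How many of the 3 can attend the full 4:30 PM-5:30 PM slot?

Jamal free: 09:30-10:00, 13:30-14:30, 15:00-17:00, 19:30-20:30.
Grace free: 12:00-16:30, 18:00-20:30 (invert busy blocks within the working day).
Farrukh free: 09:30-10:00, 11:00-17:30, 20:30-21:00.
Farrukh can make the full 16:30-17:30 slot — that's 1.

1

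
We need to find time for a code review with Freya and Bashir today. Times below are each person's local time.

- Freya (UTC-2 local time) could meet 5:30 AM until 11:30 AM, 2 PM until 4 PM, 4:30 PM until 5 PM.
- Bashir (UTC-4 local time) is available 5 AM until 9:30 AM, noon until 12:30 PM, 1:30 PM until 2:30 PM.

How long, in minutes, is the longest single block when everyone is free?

Freya in UTC: 07:30-13:30, 16:00-18:00, 18:30-19:00 (add 2h to convert from UTC-2).
Bashir in UTC: 09:00-13:30, 16:00-16:30, 17:30-18:30 (add 4h to convert from UTC-4).
Freya ∩ Bashir: 09:00-13:30, 16:00-16:30, 17:30-18:00.
The longest is 09:00-13:30 at 270 minutes.

270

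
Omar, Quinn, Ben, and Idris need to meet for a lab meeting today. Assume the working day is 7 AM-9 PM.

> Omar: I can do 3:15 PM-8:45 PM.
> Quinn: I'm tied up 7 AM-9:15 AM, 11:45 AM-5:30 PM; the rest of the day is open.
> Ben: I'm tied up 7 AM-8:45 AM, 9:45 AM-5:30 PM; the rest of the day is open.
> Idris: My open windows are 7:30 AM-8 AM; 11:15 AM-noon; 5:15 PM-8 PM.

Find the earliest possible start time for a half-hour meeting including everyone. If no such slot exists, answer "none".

Omar free: 15:15-20:45.
Quinn free: 09:15-11:45, 17:30-21:00 (invert busy blocks within the working day).
Ben free: 08:45-09:45, 17:30-21:00 (invert busy blocks within the working day).
Idris free: 07:30-08:00, 11:15-12:00, 17:15-20:00.
Omar ∩ Quinn: 17:30-20:45.
Omar ∩ Quinn ∩ Ben: 17:30-20:45.
Omar ∩ Quinn ∩ Ben ∩ Idris: 17:30-20:00.
The first common window of at least 30 minutes is 17:30-20:00, so the earliest start is 17:30.

17:30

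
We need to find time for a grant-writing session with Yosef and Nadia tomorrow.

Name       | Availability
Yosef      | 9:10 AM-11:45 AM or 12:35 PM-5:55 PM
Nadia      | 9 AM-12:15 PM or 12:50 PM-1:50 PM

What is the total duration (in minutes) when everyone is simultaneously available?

215

Yosef ∩ Nadia: 09:10-11:45, 12:50-13:50.
So the common availability across everyone is 09:10-11:45, 12:50-13:50.
Summing the common windows: 155 + 60 = 215 minutes.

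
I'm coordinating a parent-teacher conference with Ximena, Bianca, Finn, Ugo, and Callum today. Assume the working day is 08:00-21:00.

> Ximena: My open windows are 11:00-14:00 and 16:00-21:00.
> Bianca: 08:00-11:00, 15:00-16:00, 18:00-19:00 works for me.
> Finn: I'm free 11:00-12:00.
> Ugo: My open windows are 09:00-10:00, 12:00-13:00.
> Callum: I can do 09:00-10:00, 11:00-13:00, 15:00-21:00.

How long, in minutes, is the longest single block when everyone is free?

0

Ximena ∩ Bianca: 18:00-19:00.
Ximena ∩ Bianca ∩ Finn: ∅.
Ximena ∩ Bianca ∩ Finn ∩ Ugo: ∅.
Ximena ∩ Bianca ∩ Finn ∩ Ugo ∩ Callum: ∅.
There is no time when everyone is free.
No common window exists, so the longest block is 0 minutes.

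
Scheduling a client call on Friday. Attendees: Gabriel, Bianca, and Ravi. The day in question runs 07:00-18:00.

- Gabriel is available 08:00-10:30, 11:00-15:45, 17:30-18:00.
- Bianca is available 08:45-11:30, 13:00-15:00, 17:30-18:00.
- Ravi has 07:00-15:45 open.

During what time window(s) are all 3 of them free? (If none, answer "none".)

08:45-10:30, 11:00-11:30, 13:00-15:00

Gabriel ∩ Bianca: 08:45-10:30, 11:00-11:30, 13:00-15:00, 17:30-18:00.
Gabriel ∩ Bianca ∩ Ravi: 08:45-10:30, 11:00-11:30, 13:00-15:00.
Those are the intersection windows.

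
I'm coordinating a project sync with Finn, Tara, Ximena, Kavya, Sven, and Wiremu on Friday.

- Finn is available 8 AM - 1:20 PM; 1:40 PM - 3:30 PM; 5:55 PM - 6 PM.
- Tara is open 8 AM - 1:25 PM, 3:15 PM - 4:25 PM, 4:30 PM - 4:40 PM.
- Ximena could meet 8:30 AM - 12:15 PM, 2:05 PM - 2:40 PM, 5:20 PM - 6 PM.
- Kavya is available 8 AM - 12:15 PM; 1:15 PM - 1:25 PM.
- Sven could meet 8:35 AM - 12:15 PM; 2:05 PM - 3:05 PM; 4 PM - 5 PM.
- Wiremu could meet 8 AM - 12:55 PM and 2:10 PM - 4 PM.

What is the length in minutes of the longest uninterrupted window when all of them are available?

220

Finn ∩ Tara: 08:00-13:20, 15:15-15:30.
Finn ∩ Tara ∩ Ximena: 08:30-12:15.
Finn ∩ Tara ∩ Ximena ∩ Kavya: 08:30-12:15.
Finn ∩ Tara ∩ Ximena ∩ Kavya ∩ Sven: 08:35-12:15.
Finn ∩ Tara ∩ Ximena ∩ Kavya ∩ Sven ∩ Wiremu: 08:35-12:15.
The longest is 08:35-12:15 at 220 minutes.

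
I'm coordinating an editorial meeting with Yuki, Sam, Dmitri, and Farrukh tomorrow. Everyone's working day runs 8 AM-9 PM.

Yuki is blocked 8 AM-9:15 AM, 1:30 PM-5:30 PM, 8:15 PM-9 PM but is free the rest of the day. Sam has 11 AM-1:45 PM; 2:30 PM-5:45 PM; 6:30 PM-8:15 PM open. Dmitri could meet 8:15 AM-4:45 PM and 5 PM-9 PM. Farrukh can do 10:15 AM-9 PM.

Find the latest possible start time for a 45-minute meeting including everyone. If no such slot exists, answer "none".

19:30

Yuki free: 09:15-13:30, 17:30-20:15 (invert busy blocks within the working day).
Sam free: 11:00-13:45, 14:30-17:45, 18:30-20:15.
Dmitri free: 08:15-16:45, 17:00-21:00.
Farrukh free: 10:15-21:00.
Yuki ∩ Sam: 11:00-13:30, 17:30-17:45, 18:30-20:15.
Yuki ∩ Sam ∩ Dmitri: 11:00-13:30, 17:30-17:45, 18:30-20:15.
Yuki ∩ Sam ∩ Dmitri ∩ Farrukh: 11:00-13:30, 17:30-17:45, 18:30-20:15.
The last common window of at least 45 minutes is 18:30-20:15; a 45-minute meeting can start as late as 19:30 and still end by 20:15.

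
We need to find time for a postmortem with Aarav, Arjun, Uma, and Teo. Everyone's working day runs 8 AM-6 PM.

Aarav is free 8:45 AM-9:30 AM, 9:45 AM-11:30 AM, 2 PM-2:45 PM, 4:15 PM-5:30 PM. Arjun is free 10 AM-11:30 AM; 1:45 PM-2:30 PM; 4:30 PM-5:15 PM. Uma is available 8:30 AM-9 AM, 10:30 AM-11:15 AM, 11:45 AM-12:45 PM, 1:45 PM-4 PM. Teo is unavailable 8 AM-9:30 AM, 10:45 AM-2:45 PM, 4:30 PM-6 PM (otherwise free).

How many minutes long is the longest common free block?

15

Aarav free: 08:45-09:30, 09:45-11:30, 14:00-14:45, 16:15-17:30.
Arjun free: 10:00-11:30, 13:45-14:30, 16:30-17:15.
Uma free: 08:30-09:00, 10:30-11:15, 11:45-12:45, 13:45-16:00.
Teo free: 09:30-10:45, 14:45-16:30 (invert busy blocks within the working day).
Aarav ∩ Arjun: 10:00-11:30, 14:00-14:30, 16:30-17:15.
Aarav ∩ Arjun ∩ Uma: 10:30-11:15, 14:00-14:30.
Aarav ∩ Arjun ∩ Uma ∩ Teo: 10:30-10:45.
The longest is 10:30-10:45 at 15 minutes.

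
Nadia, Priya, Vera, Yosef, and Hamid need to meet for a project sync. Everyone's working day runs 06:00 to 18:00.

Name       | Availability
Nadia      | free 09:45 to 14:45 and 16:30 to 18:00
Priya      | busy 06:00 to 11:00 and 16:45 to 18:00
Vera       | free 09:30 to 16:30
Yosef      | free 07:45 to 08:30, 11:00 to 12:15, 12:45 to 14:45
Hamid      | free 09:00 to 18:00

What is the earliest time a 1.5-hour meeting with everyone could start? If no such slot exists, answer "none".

Nadia free: 09:45-14:45, 16:30-18:00.
Priya free: 11:00-16:45 (invert busy blocks within the working day).
Vera free: 09:30-16:30.
Yosef free: 07:45-08:30, 11:00-12:15, 12:45-14:45.
Hamid free: 09:00-18:00.
Nadia ∩ Priya: 11:00-14:45, 16:30-16:45.
Nadia ∩ Priya ∩ Vera: 11:00-14:45.
Nadia ∩ Priya ∩ Vera ∩ Yosef: 11:00-12:15, 12:45-14:45.
Nadia ∩ Priya ∩ Vera ∩ Yosef ∩ Hamid: 11:00-12:15, 12:45-14:45.
So the common availability across everyone is 11:00-12:15, 12:45-14:45.
The first common window of at least 90 minutes is 12:45-14:45, so the earliest start is 12:45.

12:45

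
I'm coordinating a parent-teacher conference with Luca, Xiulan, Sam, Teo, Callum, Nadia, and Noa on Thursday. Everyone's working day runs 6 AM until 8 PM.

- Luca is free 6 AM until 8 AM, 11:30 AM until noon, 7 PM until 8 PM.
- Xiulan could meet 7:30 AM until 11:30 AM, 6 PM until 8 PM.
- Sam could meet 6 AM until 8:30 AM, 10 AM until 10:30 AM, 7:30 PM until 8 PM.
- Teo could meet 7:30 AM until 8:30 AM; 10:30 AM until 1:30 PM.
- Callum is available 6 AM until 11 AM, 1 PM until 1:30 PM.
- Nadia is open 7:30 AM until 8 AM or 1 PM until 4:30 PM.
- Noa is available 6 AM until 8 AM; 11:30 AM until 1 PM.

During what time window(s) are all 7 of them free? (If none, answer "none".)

07:30-08:00

Luca ∩ Xiulan: 07:30-08:00, 19:00-20:00.
Luca ∩ Xiulan ∩ Sam: 07:30-08:00, 19:30-20:00.
Luca ∩ Xiulan ∩ Sam ∩ Teo: 07:30-08:00.
Luca ∩ Xiulan ∩ Sam ∩ Teo ∩ Callum: 07:30-08:00.
Luca ∩ Xiulan ∩ Sam ∩ Teo ∩ Callum ∩ Nadia: 07:30-08:00.
Luca ∩ Xiulan ∩ Sam ∩ Teo ∩ Callum ∩ Nadia ∩ Noa: 07:30-08:00.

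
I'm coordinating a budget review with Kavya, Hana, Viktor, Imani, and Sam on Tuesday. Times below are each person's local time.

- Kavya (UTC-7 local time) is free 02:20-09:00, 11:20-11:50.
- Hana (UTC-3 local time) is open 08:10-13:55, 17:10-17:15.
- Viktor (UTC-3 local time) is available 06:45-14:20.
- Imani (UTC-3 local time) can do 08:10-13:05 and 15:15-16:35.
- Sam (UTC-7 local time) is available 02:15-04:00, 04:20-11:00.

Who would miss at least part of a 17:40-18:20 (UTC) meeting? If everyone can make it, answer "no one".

Kavya in UTC: 09:20-16:00, 18:20-18:50 (add 7h to convert from UTC-7).
Hana in UTC: 11:10-16:55, 20:10-20:15 (add 3h to convert from UTC-3).
Viktor in UTC: 09:45-17:20 (add 3h to convert from UTC-3).
Imani in UTC: 11:10-16:05, 18:15-19:35 (add 3h to convert from UTC-3).
Sam in UTC: 09:15-11:00, 11:20-18:00 (add 7h to convert from UTC-7).
Kavya: not fully free for 17:40-18:20. Hana: not fully free for 17:40-18:20. Viktor: not fully free for 17:40-18:20. Imani: not fully free for 17:40-18:20. Sam: not fully free for 17:40-18:20.

Hana, Imani, Kavya, Sam, Viktor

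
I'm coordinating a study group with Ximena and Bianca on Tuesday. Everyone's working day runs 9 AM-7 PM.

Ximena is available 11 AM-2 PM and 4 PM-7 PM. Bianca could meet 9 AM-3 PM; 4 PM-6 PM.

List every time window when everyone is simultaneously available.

Ximena ∩ Bianca: 11:00-14:00, 16:00-18:00.

11:00-14:00, 16:00-18:00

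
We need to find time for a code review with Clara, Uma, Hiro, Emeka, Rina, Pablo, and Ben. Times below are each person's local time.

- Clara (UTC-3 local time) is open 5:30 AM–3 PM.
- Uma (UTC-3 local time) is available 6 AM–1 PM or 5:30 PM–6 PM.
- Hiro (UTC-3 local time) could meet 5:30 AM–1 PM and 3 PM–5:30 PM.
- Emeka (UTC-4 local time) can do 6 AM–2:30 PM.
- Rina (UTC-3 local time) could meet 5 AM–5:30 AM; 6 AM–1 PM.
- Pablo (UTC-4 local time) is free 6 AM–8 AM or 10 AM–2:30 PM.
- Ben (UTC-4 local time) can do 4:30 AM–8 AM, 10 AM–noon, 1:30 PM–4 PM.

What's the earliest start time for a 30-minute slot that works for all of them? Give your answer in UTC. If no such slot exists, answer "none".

10:00

Clara in UTC: 08:30-18:00 (add 3h to convert from UTC-3).
Uma in UTC: 09:00-16:00, 20:30-21:00 (add 3h to convert from UTC-3).
Hiro in UTC: 08:30-16:00, 18:00-20:30 (add 3h to convert from UTC-3).
Emeka in UTC: 10:00-18:30 (add 4h to convert from UTC-4).
Rina in UTC: 08:00-08:30, 09:00-16:00 (add 3h to convert from UTC-3).
Pablo in UTC: 10:00-12:00, 14:00-18:30 (add 4h to convert from UTC-4).
Ben in UTC: 08:30-12:00, 14:00-16:00, 17:30-20:00 (add 4h to convert from UTC-4).
Clara ∩ Uma: 09:00-16:00.
Clara ∩ Uma ∩ Hiro: 09:00-16:00.
Clara ∩ Uma ∩ Hiro ∩ Emeka: 10:00-16:00.
Clara ∩ Uma ∩ Hiro ∩ Emeka ∩ Rina: 10:00-16:00.
Clara ∩ Uma ∩ Hiro ∩ Emeka ∩ Rina ∩ Pablo: 10:00-12:00, 14:00-16:00.
Clara ∩ Uma ∩ Hiro ∩ Emeka ∩ Rina ∩ Pablo ∩ Ben: 10:00-12:00, 14:00-16:00.
The first common window of at least 30 minutes is 10:00-12:00, so the earliest start is 10:00.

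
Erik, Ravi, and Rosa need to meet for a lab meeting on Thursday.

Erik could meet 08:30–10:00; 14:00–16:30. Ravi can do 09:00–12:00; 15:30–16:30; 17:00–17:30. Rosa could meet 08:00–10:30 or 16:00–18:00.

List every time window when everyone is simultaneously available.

Erik ∩ Ravi: 09:00-10:00, 15:30-16:30.
Erik ∩ Ravi ∩ Rosa: 09:00-10:00, 16:00-16:30.
So the common availability across everyone is 09:00-10:00, 16:00-16:30.

09:00-10:00, 16:00-16:30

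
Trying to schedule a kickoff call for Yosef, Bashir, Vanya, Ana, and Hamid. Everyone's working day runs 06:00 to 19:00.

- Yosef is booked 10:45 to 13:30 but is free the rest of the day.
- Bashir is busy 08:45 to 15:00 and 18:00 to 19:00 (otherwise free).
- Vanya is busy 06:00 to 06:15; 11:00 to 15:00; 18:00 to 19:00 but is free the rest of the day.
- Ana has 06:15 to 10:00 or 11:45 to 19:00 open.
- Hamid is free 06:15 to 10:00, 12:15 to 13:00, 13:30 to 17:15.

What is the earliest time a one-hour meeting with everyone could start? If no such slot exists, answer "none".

Yosef free: 06:00-10:45, 13:30-19:00 (invert busy blocks within the working day).
Bashir free: 06:00-08:45, 15:00-18:00 (invert busy blocks within the working day).
Vanya free: 06:15-11:00, 15:00-18:00 (invert busy blocks within the working day).
Ana free: 06:15-10:00, 11:45-19:00.
Hamid free: 06:15-10:00, 12:15-13:00, 13:30-17:15.
Yosef ∩ Bashir: 06:00-08:45, 15:00-18:00.
Yosef ∩ Bashir ∩ Vanya: 06:15-08:45, 15:00-18:00.
Yosef ∩ Bashir ∩ Vanya ∩ Ana: 06:15-08:45, 15:00-18:00.
Yosef ∩ Bashir ∩ Vanya ∩ Ana ∩ Hamid: 06:15-08:45, 15:00-17:15.
The first common window of at least 60 minutes is 06:15-08:45, so the earliest start is 06:15.

06:15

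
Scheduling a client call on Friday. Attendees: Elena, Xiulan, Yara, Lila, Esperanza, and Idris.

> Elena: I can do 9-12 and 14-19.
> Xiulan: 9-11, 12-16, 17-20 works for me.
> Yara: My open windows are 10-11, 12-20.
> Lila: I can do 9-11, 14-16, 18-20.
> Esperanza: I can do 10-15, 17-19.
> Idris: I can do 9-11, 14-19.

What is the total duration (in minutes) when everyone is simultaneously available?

Elena ∩ Xiulan: 09:00-11:00, 14:00-16:00, 17:00-19:00.
Elena ∩ Xiulan ∩ Yara: 10:00-11:00, 14:00-16:00, 17:00-19:00.
Elena ∩ Xiulan ∩ Yara ∩ Lila: 10:00-11:00, 14:00-16:00, 18:00-19:00.
Elena ∩ Xiulan ∩ Yara ∩ Lila ∩ Esperanza: 10:00-11:00, 14:00-15:00, 18:00-19:00.
Elena ∩ Xiulan ∩ Yara ∩ Lila ∩ Esperanza ∩ Idris: 10:00-11:00, 14:00-15:00, 18:00-19:00.
Summing the common windows: 60 + 60 + 60 = 180 minutes.

180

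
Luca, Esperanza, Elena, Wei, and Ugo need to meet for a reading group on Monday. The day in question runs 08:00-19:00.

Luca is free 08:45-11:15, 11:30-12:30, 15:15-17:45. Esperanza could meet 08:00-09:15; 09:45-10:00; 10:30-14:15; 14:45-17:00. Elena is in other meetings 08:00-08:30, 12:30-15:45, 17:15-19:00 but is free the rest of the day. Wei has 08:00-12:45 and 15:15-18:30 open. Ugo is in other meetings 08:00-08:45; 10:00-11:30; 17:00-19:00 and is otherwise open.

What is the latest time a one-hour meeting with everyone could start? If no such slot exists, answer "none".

16:00

Luca free: 08:45-11:15, 11:30-12:30, 15:15-17:45.
Esperanza free: 08:00-09:15, 09:45-10:00, 10:30-14:15, 14:45-17:00.
Elena free: 08:30-12:30, 15:45-17:15 (invert busy blocks within the working day).
Wei free: 08:00-12:45, 15:15-18:30.
Ugo free: 08:45-10:00, 11:30-17:00 (invert busy blocks within the working day).
Luca ∩ Esperanza: 08:45-09:15, 09:45-10:00, 10:30-11:15, 11:30-12:30, 15:15-17:00.
Luca ∩ Esperanza ∩ Elena: 08:45-09:15, 09:45-10:00, 10:30-11:15, 11:30-12:30, 15:45-17:00.
Luca ∩ Esperanza ∩ Elena ∩ Wei: 08:45-09:15, 09:45-10:00, 10:30-11:15, 11:30-12:30, 15:45-17:00.
Luca ∩ Esperanza ∩ Elena ∩ Wei ∩ Ugo: 08:45-09:15, 09:45-10:00, 11:30-12:30, 15:45-17:00.
The last common window of at least 60 minutes is 15:45-17:00; a 60-minute meeting can start as late as 16:00 and still end by 17:00.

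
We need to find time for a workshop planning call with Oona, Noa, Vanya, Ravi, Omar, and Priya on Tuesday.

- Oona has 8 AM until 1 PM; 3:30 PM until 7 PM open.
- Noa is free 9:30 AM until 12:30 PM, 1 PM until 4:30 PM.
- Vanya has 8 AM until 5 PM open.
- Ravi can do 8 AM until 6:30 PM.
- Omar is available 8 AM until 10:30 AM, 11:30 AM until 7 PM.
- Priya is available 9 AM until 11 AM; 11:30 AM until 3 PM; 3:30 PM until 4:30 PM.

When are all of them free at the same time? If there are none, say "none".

Oona ∩ Noa: 09:30-12:30, 15:30-16:30.
Oona ∩ Noa ∩ Vanya: 09:30-12:30, 15:30-16:30.
Oona ∩ Noa ∩ Vanya ∩ Ravi: 09:30-12:30, 15:30-16:30.
Oona ∩ Noa ∩ Vanya ∩ Ravi ∩ Omar: 09:30-10:30, 11:30-12:30, 15:30-16:30.
Oona ∩ Noa ∩ Vanya ∩ Ravi ∩ Omar ∩ Priya: 09:30-10:30, 11:30-12:30, 15:30-16:30.
So the common availability across everyone is 09:30-10:30, 11:30-12:30, 15:30-16:30.

09:30-10:30, 11:30-12:30, 15:30-16:30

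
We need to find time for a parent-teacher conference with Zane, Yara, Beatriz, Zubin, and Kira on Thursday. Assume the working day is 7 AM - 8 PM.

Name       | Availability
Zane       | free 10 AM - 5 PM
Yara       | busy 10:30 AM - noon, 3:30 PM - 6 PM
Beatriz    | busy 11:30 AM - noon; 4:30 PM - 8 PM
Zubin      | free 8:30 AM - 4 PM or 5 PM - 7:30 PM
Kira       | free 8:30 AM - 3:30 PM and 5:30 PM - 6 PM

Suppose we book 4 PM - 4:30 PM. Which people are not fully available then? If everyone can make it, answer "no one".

Kira, Yara, Zubin

Zane free: 10:00-17:00.
Yara free: 07:00-10:30, 12:00-15:30, 18:00-20:00 (invert busy blocks within the working day).
Beatriz free: 07:00-11:30, 12:00-16:30 (invert busy blocks within the working day).
Zubin free: 08:30-16:00, 17:00-19:30.
Kira free: 08:30-15:30, 17:30-18:00.
Zane: free for 16:00-16:30. Yara: not fully free for 16:00-16:30. Beatriz: free for 16:00-16:30. Zubin: not fully free for 16:00-16:30. Kira: not fully free for 16:00-16:30.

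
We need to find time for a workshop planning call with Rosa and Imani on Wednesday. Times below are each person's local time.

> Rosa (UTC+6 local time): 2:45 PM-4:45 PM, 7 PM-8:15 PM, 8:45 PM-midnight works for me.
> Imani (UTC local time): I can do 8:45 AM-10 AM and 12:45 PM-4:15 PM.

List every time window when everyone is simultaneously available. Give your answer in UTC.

08:45-10:00, 13:00-14:15, 14:45-16:15

Rosa in UTC: 08:45-10:45, 13:00-14:15, 14:45-18:00 (subtract 6h to convert from UTC+6).
Imani in UTC: 08:45-10:00, 12:45-16:15.
Rosa ∩ Imani: 08:45-10:00, 13:00-14:15, 14:45-16:15.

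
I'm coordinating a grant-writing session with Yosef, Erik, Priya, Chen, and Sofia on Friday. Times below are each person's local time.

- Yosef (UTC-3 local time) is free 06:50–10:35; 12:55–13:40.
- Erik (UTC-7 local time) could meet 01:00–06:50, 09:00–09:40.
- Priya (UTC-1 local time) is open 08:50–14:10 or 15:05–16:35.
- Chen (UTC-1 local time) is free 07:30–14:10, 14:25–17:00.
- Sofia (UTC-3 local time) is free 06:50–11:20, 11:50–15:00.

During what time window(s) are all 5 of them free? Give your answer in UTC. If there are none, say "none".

Yosef in UTC: 09:50-13:35, 15:55-16:40 (add 3h to convert from UTC-3).
Erik in UTC: 08:00-13:50, 16:00-16:40 (add 7h to convert from UTC-7).
Priya in UTC: 09:50-15:10, 16:05-17:35 (add 1h to convert from UTC-1).
Chen in UTC: 08:30-15:10, 15:25-18:00 (add 1h to convert from UTC-1).
Sofia in UTC: 09:50-14:20, 14:50-18:00 (add 3h to convert from UTC-3).
Yosef ∩ Erik: 09:50-13:35, 16:00-16:40.
Yosef ∩ Erik ∩ Priya: 09:50-13:35, 16:05-16:40.
Yosef ∩ Erik ∩ Priya ∩ Chen: 09:50-13:35, 16:05-16:40.
Yosef ∩ Erik ∩ Priya ∩ Chen ∩ Sofia: 09:50-13:35, 16:05-16:40.

09:50-13:35, 16:05-16:40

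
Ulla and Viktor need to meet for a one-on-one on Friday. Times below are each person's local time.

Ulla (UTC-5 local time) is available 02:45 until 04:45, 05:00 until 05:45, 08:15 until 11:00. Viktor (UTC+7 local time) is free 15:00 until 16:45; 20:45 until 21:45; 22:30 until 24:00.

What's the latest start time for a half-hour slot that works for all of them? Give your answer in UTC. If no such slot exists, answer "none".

Ulla in UTC: 07:45-09:45, 10:00-10:45, 13:15-16:00 (add 5h to convert from UTC-5).
Viktor in UTC: 08:00-09:45, 13:45-14:45, 15:30-17:00 (subtract 7h to convert from UTC+7).
Ulla ∩ Viktor: 08:00-09:45, 13:45-14:45, 15:30-16:00.
The last common window of at least 30 minutes is 15:30-16:00; a 30-minute meeting can start as late as 15:30 and still end by 16:00.

15:30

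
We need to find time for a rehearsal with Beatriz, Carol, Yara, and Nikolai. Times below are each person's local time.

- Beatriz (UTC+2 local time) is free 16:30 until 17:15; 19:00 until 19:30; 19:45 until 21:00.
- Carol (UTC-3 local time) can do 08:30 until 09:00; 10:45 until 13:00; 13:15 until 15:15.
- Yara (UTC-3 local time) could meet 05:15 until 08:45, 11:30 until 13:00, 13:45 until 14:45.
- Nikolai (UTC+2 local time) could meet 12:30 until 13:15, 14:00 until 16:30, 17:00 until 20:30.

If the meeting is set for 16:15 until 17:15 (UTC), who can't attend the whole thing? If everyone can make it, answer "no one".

Beatriz in UTC: 14:30-15:15, 17:00-17:30, 17:45-19:00 (subtract 2h to convert from UTC+2).
Carol in UTC: 11:30-12:00, 13:45-16:00, 16:15-18:15 (add 3h to convert from UTC-3).
Yara in UTC: 08:15-11:45, 14:30-16:00, 16:45-17:45 (add 3h to convert from UTC-3).
Nikolai in UTC: 10:30-11:15, 12:00-14:30, 15:00-18:30 (subtract 2h to convert from UTC+2).
Beatriz: not fully free for 16:15-17:15. Carol: free for 16:15-17:15. Yara: not fully free for 16:15-17:15. Nikolai: free for 16:15-17:15.

Beatriz, Yara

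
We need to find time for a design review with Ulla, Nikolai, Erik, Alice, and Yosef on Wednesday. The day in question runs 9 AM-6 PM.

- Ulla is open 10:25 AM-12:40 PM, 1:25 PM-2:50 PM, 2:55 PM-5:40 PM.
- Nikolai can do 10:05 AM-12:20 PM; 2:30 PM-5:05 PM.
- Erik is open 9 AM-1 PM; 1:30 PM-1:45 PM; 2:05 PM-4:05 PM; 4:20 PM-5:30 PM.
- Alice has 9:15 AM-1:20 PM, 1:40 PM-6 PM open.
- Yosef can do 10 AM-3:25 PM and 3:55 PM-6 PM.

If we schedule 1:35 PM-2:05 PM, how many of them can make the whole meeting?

2

Ulla and Yosef can make the full 13:35-14:05 slot — that's 2.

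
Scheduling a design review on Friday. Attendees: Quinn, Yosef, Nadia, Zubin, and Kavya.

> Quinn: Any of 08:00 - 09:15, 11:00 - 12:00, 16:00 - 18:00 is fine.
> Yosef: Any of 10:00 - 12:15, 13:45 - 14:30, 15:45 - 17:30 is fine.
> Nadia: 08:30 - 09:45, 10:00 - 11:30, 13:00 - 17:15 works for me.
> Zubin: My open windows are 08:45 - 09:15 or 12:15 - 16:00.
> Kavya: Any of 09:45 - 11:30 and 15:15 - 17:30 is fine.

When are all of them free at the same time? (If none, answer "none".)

none

Quinn ∩ Yosef: 11:00-12:00, 16:00-17:30.
Quinn ∩ Yosef ∩ Nadia: 11:00-11:30, 16:00-17:15.
Quinn ∩ Yosef ∩ Nadia ∩ Zubin: ∅.
Quinn ∩ Yosef ∩ Nadia ∩ Zubin ∩ Kavya: ∅.
There is no time when everyone is free.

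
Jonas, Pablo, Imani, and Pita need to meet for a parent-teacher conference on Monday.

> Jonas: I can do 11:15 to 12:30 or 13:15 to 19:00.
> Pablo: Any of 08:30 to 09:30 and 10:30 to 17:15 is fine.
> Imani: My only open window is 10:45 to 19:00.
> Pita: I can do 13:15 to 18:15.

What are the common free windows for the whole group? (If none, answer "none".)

13:15-17:15

Jonas ∩ Pablo: 11:15-12:30, 13:15-17:15.
Jonas ∩ Pablo ∩ Imani: 11:15-12:30, 13:15-17:15.
Jonas ∩ Pablo ∩ Imani ∩ Pita: 13:15-17:15.
So the common availability across everyone is 13:15-17:15.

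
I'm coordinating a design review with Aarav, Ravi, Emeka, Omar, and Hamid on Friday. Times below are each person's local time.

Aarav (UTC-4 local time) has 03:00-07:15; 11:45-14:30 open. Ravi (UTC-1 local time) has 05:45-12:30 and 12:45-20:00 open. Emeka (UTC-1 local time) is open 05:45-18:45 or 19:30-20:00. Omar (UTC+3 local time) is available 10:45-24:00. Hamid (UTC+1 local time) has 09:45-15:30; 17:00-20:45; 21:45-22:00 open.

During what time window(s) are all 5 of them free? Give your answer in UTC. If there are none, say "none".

08:45-11:15, 16:00-18:30

Aarav in UTC: 07:00-11:15, 15:45-18:30 (add 4h to convert from UTC-4).
Ravi in UTC: 06:45-13:30, 13:45-21:00 (add 1h to convert from UTC-1).
Emeka in UTC: 06:45-19:45, 20:30-21:00 (add 1h to convert from UTC-1).
Omar in UTC: 07:45-21:00 (subtract 3h to convert from UTC+3).
Hamid in UTC: 08:45-14:30, 16:00-19:45, 20:45-21:00 (subtract 1h to convert from UTC+1).
Aarav ∩ Ravi: 07:00-11:15, 15:45-18:30.
Aarav ∩ Ravi ∩ Emeka: 07:00-11:15, 15:45-18:30.
Aarav ∩ Ravi ∩ Emeka ∩ Omar: 07:45-11:15, 15:45-18:30.
Aarav ∩ Ravi ∩ Emeka ∩ Omar ∩ Hamid: 08:45-11:15, 16:00-18:30.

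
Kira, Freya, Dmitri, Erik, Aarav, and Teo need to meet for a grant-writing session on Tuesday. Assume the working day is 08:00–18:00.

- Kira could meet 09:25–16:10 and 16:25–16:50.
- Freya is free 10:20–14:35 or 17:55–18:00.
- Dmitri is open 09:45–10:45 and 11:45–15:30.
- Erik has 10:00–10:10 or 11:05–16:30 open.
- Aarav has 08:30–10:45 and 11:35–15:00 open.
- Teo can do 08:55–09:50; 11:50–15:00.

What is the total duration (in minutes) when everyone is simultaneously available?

Kira ∩ Freya: 10:20-14:35.
Kira ∩ Freya ∩ Dmitri: 10:20-10:45, 11:45-14:35.
Kira ∩ Freya ∩ Dmitri ∩ Erik: 11:45-14:35.
Kira ∩ Freya ∩ Dmitri ∩ Erik ∩ Aarav: 11:45-14:35.
Kira ∩ Freya ∩ Dmitri ∩ Erik ∩ Aarav ∩ Teo: 11:50-14:35.
That's a single block of 165 minutes.

165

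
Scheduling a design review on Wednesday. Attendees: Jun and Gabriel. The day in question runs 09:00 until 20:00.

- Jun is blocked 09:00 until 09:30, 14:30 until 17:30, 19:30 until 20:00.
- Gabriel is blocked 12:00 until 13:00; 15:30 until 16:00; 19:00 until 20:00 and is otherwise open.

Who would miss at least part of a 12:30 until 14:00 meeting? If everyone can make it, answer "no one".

Gabriel

Jun free: 09:30-14:30, 17:30-19:30 (invert busy blocks within the working day).
Gabriel free: 09:00-12:00, 13:00-15:30, 16:00-19:00 (invert busy blocks within the working day).
Jun: free for 12:30-14:00. Gabriel: not fully free for 12:30-14:00.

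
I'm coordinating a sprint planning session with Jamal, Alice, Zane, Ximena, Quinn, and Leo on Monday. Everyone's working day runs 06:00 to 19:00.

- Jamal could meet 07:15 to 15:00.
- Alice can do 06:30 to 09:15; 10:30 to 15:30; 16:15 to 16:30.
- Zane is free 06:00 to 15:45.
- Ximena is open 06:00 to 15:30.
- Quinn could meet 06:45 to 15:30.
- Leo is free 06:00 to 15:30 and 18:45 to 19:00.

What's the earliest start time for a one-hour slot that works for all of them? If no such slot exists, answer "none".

Jamal ∩ Alice: 07:15-09:15, 10:30-15:00.
Jamal ∩ Alice ∩ Zane: 07:15-09:15, 10:30-15:00.
Jamal ∩ Alice ∩ Zane ∩ Ximena: 07:15-09:15, 10:30-15:00.
Jamal ∩ Alice ∩ Zane ∩ Ximena ∩ Quinn: 07:15-09:15, 10:30-15:00.
Jamal ∩ Alice ∩ Zane ∩ Ximena ∩ Quinn ∩ Leo: 07:15-09:15, 10:30-15:00.
The first common window of at least 60 minutes is 07:15-09:15, so the earliest start is 07:15.

07:15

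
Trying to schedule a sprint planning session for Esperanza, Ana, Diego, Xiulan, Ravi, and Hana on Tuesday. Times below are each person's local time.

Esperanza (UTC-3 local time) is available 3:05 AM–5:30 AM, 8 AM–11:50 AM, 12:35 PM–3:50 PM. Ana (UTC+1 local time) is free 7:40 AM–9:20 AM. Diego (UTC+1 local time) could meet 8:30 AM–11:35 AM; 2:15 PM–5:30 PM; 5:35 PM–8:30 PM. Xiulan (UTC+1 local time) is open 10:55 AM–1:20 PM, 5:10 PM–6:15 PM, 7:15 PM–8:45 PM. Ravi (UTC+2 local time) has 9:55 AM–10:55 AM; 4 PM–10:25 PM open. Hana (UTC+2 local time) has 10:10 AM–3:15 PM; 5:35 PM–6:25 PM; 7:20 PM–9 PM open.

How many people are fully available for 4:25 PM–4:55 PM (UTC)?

3

Esperanza in UTC: 06:05-08:30, 11:00-14:50, 15:35-18:50 (add 3h to convert from UTC-3).
Ana in UTC: 06:40-08:20 (subtract 1h to convert from UTC+1).
Diego in UTC: 07:30-10:35, 13:15-16:30, 16:35-19:30 (subtract 1h to convert from UTC+1).
Xiulan in UTC: 09:55-12:20, 16:10-17:15, 18:15-19:45 (subtract 1h to convert from UTC+1).
Ravi in UTC: 07:55-08:55, 14:00-20:25 (subtract 2h to convert from UTC+2).
Hana in UTC: 08:10-13:15, 15:35-16:25, 17:20-19:00 (subtract 2h to convert from UTC+2).
Esperanza, Xiulan, and Ravi can make the full 16:25-16:55 slot — that's 3.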